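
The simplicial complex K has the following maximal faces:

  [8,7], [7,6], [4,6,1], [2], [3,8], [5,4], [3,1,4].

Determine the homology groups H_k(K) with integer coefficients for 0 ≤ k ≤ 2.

H_0 ≅ Z^2,  H_1 ≅ Z,  H_2 = 0.

Order the vertices as 1 < 2 < 3 < 4 < 5 < 6 < 7 < 8. Listing each simplex with vertices in this order, K has dimension 2 with simplices:

  0-simplices (8): [1], [2], [3], [4], [5], [6], [7], [8]
  1-simplices (9): [1,3], [1,4], [1,6], [3,4], [3,8], [4,5], [4,6], [6,7], [7,8]
  2-simplices (2): [1,3,4], [1,4,6]

giving chain groups C_0 ≅ Z^8, C_1 ≅ Z^9, C_2 ≅ Z^2.

∂_1: C_1 → C_0 is given by ∂[p,q] = [q] − [p]. For instance
  ∂[1,3] = [3] − [1].
The 8×9 boundary matrix has rank 6 and Smith normal form diag(1,1,1,1,1,1).

∂_2: C_2 → C_1 sends each 2-simplex [p,q,r] to [q,r] − [p,r] + [p,q]. For instance
  ∂[1,3,4] = [3,4] − [1,4] + [1,3],
  ∂[1,4,6] = [4,6] − [1,6] + [1,4].
This gives a 9×2 integer matrix of rank 2; reducing to Smith normal form yields diagonal entries (1,1).

From H_k ≅ ker(∂_k) / im(∂_{k+1}) we obtain:

  H_0: rank C_0 − rank ∂_1 = 8 − 6 = 2, and the invariant factors of ∂_1 are all 1, so H_0 = Z^2.
  H_1: rank ker ∂_1 − rank ∂_2 = (9 − 6) − 2 = 1, and the invariant factors of ∂_2 are all 1, so H_1 = Z.
  H_2: rank ker ∂_2 − rank ∂_3 = (2 − 2) − 0 = 0, and there is no ∂_3, so H_2 = 0.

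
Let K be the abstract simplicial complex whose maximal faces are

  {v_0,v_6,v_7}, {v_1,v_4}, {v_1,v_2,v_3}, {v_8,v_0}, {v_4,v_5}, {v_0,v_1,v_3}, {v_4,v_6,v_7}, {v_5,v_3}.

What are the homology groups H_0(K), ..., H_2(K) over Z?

H_0 = Z,  H_1 = Z^2,  H_2 = 0.

Fix the vertex order v_0 < v_1 < v_2 < v_3 < v_4 < v_5 < v_6 < v_7 < v_8 and write every simplex with vertices in increasing order. Then dim K = 2 and the simplices of K are:

  0-simplices (9): [v_0], [v_1], [v_2], [v_3], [v_4], [v_5], [v_6], [v_7], [v_8]
  1-simplices (14): [v_0,v_1], [v_0,v_3], [v_0,v_6], [v_0,v_7], [v_0,v_8], [v_1,v_2], [v_1,v_3], [v_1,v_4], [v_2,v_3], [v_3,v_5], [v_4,v_5], [v_4,v_6], [v_4,v_7], [v_6,v_7]
  2-simplices (4): [v_0,v_1,v_3], [v_0,v_6,v_7], [v_1,v_2,v_3], [v_4,v_6,v_7]

so the chain groups are C_0 ≅ Z^9, C_1 ≅ Z^14, C_2 ≅ Z^4.

The boundary map ∂_1: C_1 → C_0 maps an edge to its endpoints' difference, ∂[p,q] = q − p.
As a 9×14 matrix over Z this has rank 8, with invariant factors (1,1,1,1,1,1,1,1).

Boundary ∂_2: C_2 → C_1 maps a triangle to the signed sum of its edges. For instance
  ∂[v_0,v_1,v_3] = [v_1,v_3] − [v_0,v_3] + [v_0,v_1],
  ∂[v_0,v_6,v_7] = [v_6,v_7] − [v_0,v_7] + [v_0,v_6].
The resulting 14×4 matrix has rank 4, and its Smith normal form has invariant factors (1,1,1,1).

From H_k ≅ ker(∂_k) / im(∂_{k+1}) we obtain:

  H_0: rank C_0 − rank ∂_1 = 9 − 8 = 1, and the invariant factors of ∂_1 are all 1, so H_0 ≅ Z.
  H_1: rank ker ∂_1 − rank ∂_2 = (14 − 8) − 4 = 2, and the invariant factors of ∂_2 are all 1, so H_1 ≅ Z^2.
  H_2: rank ker ∂_2 − rank ∂_3 = (4 − 4) − 0 = 0, and there is no ∂_3, so H_2 ≅ 0.

As a check, the Euler characteristic is 9 − 14 + 4 = -1, which agrees with 1 − 2 + 0 = -1.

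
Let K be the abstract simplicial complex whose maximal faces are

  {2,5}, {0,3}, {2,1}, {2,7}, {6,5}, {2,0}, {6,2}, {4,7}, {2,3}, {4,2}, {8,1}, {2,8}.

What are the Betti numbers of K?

K has 9 vertices, 12 edges.
rank ∂_0 = 0, rank ∂_1 = 8 ⇒ b_0 = 9 − 0 − 8 = 1; all invariant factors of ∂_1 are 1 so no torsion. So H_0 = Z.
rank ∂_1 = 8, rank ∂_2 = 0 ⇒ b_1 = 12 − 8 − 0 = 4. So H_1 = Z^4.

b_0 = 1, b_1 = 4.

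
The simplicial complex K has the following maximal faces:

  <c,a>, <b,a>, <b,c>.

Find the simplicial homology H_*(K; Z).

We work with the vertex ordering a < b < c. The simplices of K, each written with vertices in increasing order, are:

  0-simplices (3): a, b, c
  1-simplices (3): ab, ac, bc

giving chain groups C_0 ≅ Z^3, C_1 ≅ Z^3.

The boundary map ∂_1: C_1 → C_0 is given by ∂[p,q] = [q] − [p]. For instance
  ∂bc = c − b.
The 3×3 boundary matrix has rank 2 and Smith normal form diag(1,1).

From H_k ≅ ker(∂_k) / im(∂_{k+1}) we obtain:

  H_0: rank C_0 − rank ∂_1 = 3 − 2 = 1, and the invariant factors of ∂_1 are all 1, so H_0 ≅ Z.
  H_1: rank ker ∂_1 − rank ∂_2 = (3 − 2) − 0 = 1, and there is no ∂_2, so H_1 ≅ Z.

As a check, the Euler characteristic is 3 − 3 = 0, which agrees with 1 − 1 = 0.
(K is a triangulation of the circle S^1.)

H_0 ≅ Z,  H_1 ≅ Z.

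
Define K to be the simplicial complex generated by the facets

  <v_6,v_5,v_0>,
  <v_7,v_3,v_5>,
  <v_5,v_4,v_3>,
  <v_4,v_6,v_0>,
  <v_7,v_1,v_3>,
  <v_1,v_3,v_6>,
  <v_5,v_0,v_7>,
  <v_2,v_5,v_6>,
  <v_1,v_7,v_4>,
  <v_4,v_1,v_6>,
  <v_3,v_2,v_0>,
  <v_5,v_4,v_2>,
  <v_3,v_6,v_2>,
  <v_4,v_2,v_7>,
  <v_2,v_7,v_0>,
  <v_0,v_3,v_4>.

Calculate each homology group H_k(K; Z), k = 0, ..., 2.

Order the vertices as v_0 < v_1 < v_2 < v_3 < v_4 < v_5 < v_6 < v_7. Listing each simplex with vertices in this order, K has dimension 2 with simplices:

  0-simplices (8): [v_0], [v_1], [v_2], [v_3], [v_4], [v_5], [v_6], [v_7]
  1-simplices (24): (24 of them)
  2-simplices (16): (16 of them)

Hence C_0 ≅ Z^8, C_1 ≅ Z^24, C_2 ≅ Z^16.

∂_1: C_1 → C_0 maps an edge to its endpoints' difference, ∂[p,q] = q − p.
This gives a 8×24 integer matrix of rank 7; reducing to Smith normal form yields diagonal entries (1,1,1,1,1,1,1).

The boundary map ∂_2: C_2 → C_1 sends each 2-simplex [p,q,r] to [q,r] − [p,r] + [p,q]. For instance
  ∂[v_1,v_3,v_7] = [v_3,v_7] − [v_1,v_7] + [v_1,v_3],
  ∂[v_0,v_2,v_3] = [v_2,v_3] − [v_0,v_3] + [v_0,v_2].
The 24×16 boundary matrix has rank 15 and Smith normal form diag(1,1,1,1,1,1,1,1,1,1,1,1,1,1,1).

Now H_k = ker ∂_k / im ∂_{k+1}, so:

  H_0: rank C_0 − rank ∂_1 = 8 − 7 = 1, and the invariant factors of ∂_1 are all 1, so H_0 = Z.
  H_1: rank ker ∂_1 − rank ∂_2 = (24 − 7) − 15 = 2, and the invariant factors of ∂_2 are all 1, so H_1 = Z^2.
  H_2: rank ker ∂_2 − rank ∂_3 = (16 − 15) − 0 = 1, and there is no ∂_3, so H_2 = Z.

As a check, the Euler characteristic is 8 − 24 + 16 = 0, which agrees with 1 − 2 + 1 = 0.

H_0 ≅ Z,  H_1 ≅ Z^2,  H_2 ≅ Z.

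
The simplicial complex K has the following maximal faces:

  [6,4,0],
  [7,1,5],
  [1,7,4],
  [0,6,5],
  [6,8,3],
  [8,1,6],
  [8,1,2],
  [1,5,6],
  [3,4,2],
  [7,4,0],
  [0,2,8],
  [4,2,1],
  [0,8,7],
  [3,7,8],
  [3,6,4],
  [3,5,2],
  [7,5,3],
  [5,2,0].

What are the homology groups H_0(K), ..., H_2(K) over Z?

Order the vertices as 0 < 1 < 2 < 3 < 4 < 5 < 6 < 7 < 8. Listing each simplex with vertices in this order, K has dimension 2 with simplices:

  0-simplices (9): [0], [1], [2], [3], [4], [5], [6], [7], [8]
  1-simplices (27): (27 of them)
  2-simplices (18): [0,2,5], [0,2,8], [0,4,6], [0,4,7], [0,5,6], [0,7,8], [1,2,4], [1,2,8], [1,4,7], [1,5,6], [1,5,7], [1,6,8], [2,3,4], [2,3,5], [3,4,6], [3,5,7], [3,6,8], [3,7,8]

giving chain groups C_0 ≅ Z^9, C_1 ≅ Z^27, C_2 ≅ Z^18.

Boundary ∂_1: C_1 → C_0 is given by ∂[p,q] = [q] − [p]. For instance
  ∂[3,6] = [6] − [3].
As a 9×27 matrix over Z this has rank 8, with invariant factors (1,1,1,1,1,1,1,1).

The boundary map ∂_2: C_2 → C_1 sends each 2-simplex [p,q,r] to [q,r] − [p,r] + [p,q]. For instance
  ∂[1,2,8] = [2,8] − [1,8] + [1,2],
  ∂[0,4,7] = [4,7] − [0,7] + [0,4].
This gives a 27×18 integer matrix of rank 17; reducing to Smith normal form yields diagonal entries (1,1,1,1,1,1,1,1,1,1,1,1,1,1,1,1,1).

Computing H_k = (kernel of ∂_k) / (image of ∂_{k+1}):

  H_0: rank C_0 − rank ∂_1 = 9 − 8 = 1, and the invariant factors of ∂_1 are all 1, so H_0 ≅ Z.
  H_1: rank ker ∂_1 − rank ∂_2 = (27 − 8) − 17 = 2, and the invariant factors of ∂_2 are all 1, so H_1 ≅ Z^2.
  H_2: rank ker ∂_2 − rank ∂_3 = (18 − 17) − 0 = 1, and there is no ∂_3, so H_2 ≅ Z.

As a check, the Euler characteristic is 9 − 27 + 18 = 0, which agrees with 1 − 2 + 1 = 0.

H_0 ≅ Z,  H_1 ≅ Z^2,  H_2 ≅ Z.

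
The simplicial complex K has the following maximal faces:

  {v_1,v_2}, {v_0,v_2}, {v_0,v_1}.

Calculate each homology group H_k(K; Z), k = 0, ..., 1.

H_0 = Z,  H_1 = Z.

We work with the vertex ordering v_0 < v_1 < v_2. The simplices of K, each written with vertices in increasing order, are:

  0-simplices (3): [v_0], [v_1], [v_2]
  1-simplices (3): [v_0,v_1], [v_0,v_2], [v_1,v_2]

Hence C_0 ≅ Z^3, C_1 ≅ Z^3.

The boundary map ∂_1: C_1 → C_0 is given by ∂[p,q] = [q] − [p]. For instance
  ∂[v_0,v_2] = [v_2] − [v_0].
This gives a 3×3 integer matrix of rank 2; reducing to Smith normal form yields diagonal entries (1,1).

Reading off H_k = ker ∂_k / im ∂_{k+1}:

  H_0: rank C_0 − rank ∂_1 = 3 − 2 = 1, and the invariant factors of ∂_1 are all 1, so H_0 = Z.
  H_1: rank ker ∂_1 − rank ∂_2 = (3 − 2) − 0 = 1, and there is no ∂_2, so H_1 = Z.

(K is a triangulation of the circle S^1.)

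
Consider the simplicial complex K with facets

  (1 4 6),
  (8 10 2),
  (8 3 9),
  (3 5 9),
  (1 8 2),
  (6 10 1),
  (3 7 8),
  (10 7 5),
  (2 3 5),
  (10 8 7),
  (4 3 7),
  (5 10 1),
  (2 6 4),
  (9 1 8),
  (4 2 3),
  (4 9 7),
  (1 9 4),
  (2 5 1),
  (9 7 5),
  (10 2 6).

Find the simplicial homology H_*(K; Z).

H_0 ≅ Z,  H_1 ≅ Z ⊕ Z/2,  H_2 = 0.

Fix the vertex order 1 < 2 < 3 < 4 < 5 < 6 < 7 < 8 < 9 < 10 and write every simplex with vertices in increasing order. Then dim K = 2 and the simplices of K are:

  0-simplices (10): [1], [2], [3], [4], [5], [6], [7], [8], [9], [10]
  1-simplices (30): (30 of them)
  2-simplices (20): (20 of them)

Hence C_0 ≅ Z^10, C_1 ≅ Z^30, C_2 ≅ Z^20.

∂_1: C_1 → C_0 maps an edge to its endpoints' difference, ∂[p,q] = q − p. For instance
  ∂[4,9] = [9] − [4].
The resulting 10×30 matrix has rank 9, and its Smith normal form has invariant factors (1,1,1,1,1,1,1,1,1).

∂_2: C_2 → C_1 sends each 2-simplex [p,q,r] to [q,r] − [p,r] + [p,q]. For instance
  ∂[2,6,10] = [6,10] − [2,10] + [2,6],
  ∂[3,7,8] = [7,8] − [3,8] + [3,7].
This gives a 30×20 integer matrix of rank 20; reducing to Smith normal form yields diagonal entries (1,1,1,1,1,1,1,1,1,1,1,1,1,1,1,1,1,1,1,2).

Reading off H_k = ker ∂_k / im ∂_{k+1}:

  H_0: rank C_0 − rank ∂_1 = 10 − 9 = 1, and the invariant factors of ∂_1 are all 1, so H_0 = Z.
  H_1: rank ker ∂_1 − rank ∂_2 = (30 − 9) − 20 = 1, and ∂_2 has invariant factor 2 > 1, so H_1 = Z ⊕ Z/2.
  H_2: rank ker ∂_2 − rank ∂_3 = (20 − 20) − 0 = 0, and there is no ∂_3, so H_2 = 0.

As a check, the Euler characteristic is 10 − 30 + 20 = 0, which agrees with 1 − 1 + 0 = 0.
(K is a triangulation of the Klein bottle.)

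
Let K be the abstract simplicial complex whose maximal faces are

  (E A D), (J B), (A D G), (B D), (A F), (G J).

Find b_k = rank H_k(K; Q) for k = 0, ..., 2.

b_0 = 1, b_1 = 1, b_2 = 0.

We work with the vertex ordering A < B < D < E < F < G < J. The simplices of K, each written with vertices in increasing order, are:

  0-simplices (7): A, B, D, E, F, G, J
  1-simplices (9): AD, AE, AF, AG, BD, BJ, DE, DG, GJ
  2-simplices (2): ADE, ADG

Hence C_0 ≅ Z^7, C_1 ≅ Z^9, C_2 ≅ Z^2.

The boundary map ∂_1: C_1 → C_0 maps an edge to its endpoints' difference, ∂[p,q] = q − p. For instance
  ∂DG = G − D.
As a 7×9 matrix over Z this has rank 6, with invariant factors (1,1,1,1,1,1).

∂_2: C_2 → C_1 maps a triangle to the signed sum of its edges. For instance
  ∂ADE = DE − AE + AD,
  ∂ADG = DG − AG + AD.
The resulting 9×2 matrix has rank 2, and its Smith normal form has invariant factors (1,1).

Reading off H_k = ker ∂_k / im ∂_{k+1}:

  H_0: rank C_0 − rank ∂_1 = 7 − 6 = 1, and the invariant factors of ∂_1 are all 1, so H_0 = Z.
  H_1: rank ker ∂_1 − rank ∂_2 = (9 − 6) − 2 = 1, and the invariant factors of ∂_2 are all 1, so H_1 = Z.
  H_2: rank ker ∂_2 − rank ∂_3 = (2 − 2) − 0 = 0, and there is no ∂_3, so H_2 = 0.

Hence the Betti numbers are b_0 = 1, b_1 = 1, b_2 = 0.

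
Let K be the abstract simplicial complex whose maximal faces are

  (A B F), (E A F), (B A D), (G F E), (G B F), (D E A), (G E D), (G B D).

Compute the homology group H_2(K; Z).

Take the total order A < B < D < E < F < G on the vertex set. Then K (dimension 2) consists of the simplices:

  0-simplices (6): A, B, D, E, F, G
  1-simplices (12): AB, AD, AE, AF, BD, BF, BG, DE, DG, EF, EG, FG
  2-simplices (8): ABD, ABF, ADE, AEF, BDG, BFG, DEG, EFG

so the chain groups are C_0 ≅ Z^6, C_1 ≅ Z^12, C_2 ≅ Z^8.

The boundary map ∂_1: C_1 → C_0 is given by ∂[p,q] = [q] − [p].
The 6×12 boundary matrix has rank 5 and Smith normal form diag(1,1,1,1,1).

∂_2: C_2 → C_1 acts by ∂[p,q,r] = [q,r] − [p,r] + [p,q]. For instance
  ∂EFG = FG − EG + EF,
  ∂ADE = DE − AE + AD.
This gives a 12×8 integer matrix of rank 7; reducing to Smith normal form yields diagonal entries (1,1,1,1,1,1,1).

From H_k ≅ ker(∂_k) / im(∂_{k+1}) we obtain:

  H_2: rank ker ∂_2 − rank ∂_3 = (8 − 7) − 0 = 1, and there is no ∂_3, so H_2 = Z.

(K is a triangulation of the 2-sphere S^2.)

H_2 ≅ Z.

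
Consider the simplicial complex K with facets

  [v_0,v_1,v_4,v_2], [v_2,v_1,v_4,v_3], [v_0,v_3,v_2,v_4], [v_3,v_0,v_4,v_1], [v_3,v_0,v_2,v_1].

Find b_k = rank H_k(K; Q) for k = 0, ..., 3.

b_0 = 1, b_1 = 0, b_2 = 0, b_3 = 1.

Take the total order v_0 < v_1 < v_2 < v_3 < v_4 on the vertex set. Then K (dimension 3) consists of the simplices:

  0-simplices (5): [v_0], [v_1], [v_2], [v_3], [v_4]
  1-simplices (10): [v_0,v_1], [v_0,v_2], [v_0,v_3], [v_0,v_4], [v_1,v_2], [v_1,v_3], [v_1,v_4], [v_2,v_3], [v_2,v_4], [v_3,v_4]
  2-simplices (10): [v_0,v_1,v_2], [v_0,v_1,v_3], [v_0,v_1,v_4], [v_0,v_2,v_3], [v_0,v_2,v_4], [v_0,v_3,v_4], [v_1,v_2,v_3], [v_1,v_2,v_4], [v_1,v_3,v_4], [v_2,v_3,v_4]
  3-simplices (5): [v_0,v_1,v_2,v_3], [v_0,v_1,v_2,v_4], [v_0,v_1,v_3,v_4], [v_0,v_2,v_3,v_4], [v_1,v_2,v_3,v_4]

Hence C_0 ≅ Z^5, C_1 ≅ Z^10, C_2 ≅ Z^10, C_3 ≅ Z^5.

Boundary ∂_1: C_1 → C_0 maps an edge to its endpoints' difference, ∂[p,q] = q − p.
As a 5×10 matrix over Z this has rank 4, with invariant factors (1,1,1,1).

Boundary ∂_2: C_2 → C_1 maps a triangle to the signed sum of its edges. For instance
  ∂[v_1,v_2,v_3] = [v_2,v_3] − [v_1,v_3] + [v_1,v_2],
  ∂[v_0,v_2,v_4] = [v_2,v_4] − [v_0,v_4] + [v_0,v_2].
As a 10×10 matrix over Z this has rank 6, with invariant factors (1,1,1,1,1,1).

Boundary ∂_3: C_3 → C_2 sends each 3-simplex σ to the alternating sum Σ_i (−1)^i (σ with its i-th vertex removed). For instance
  ∂[v_0,v_1,v_2,v_4] = [v_1,v_2,v_4] − [v_0,v_2,v_4] + [v_0,v_1,v_4] − [v_0,v_1,v_2],
  ∂[v_1,v_2,v_3,v_4] = [v_2,v_3,v_4] − [v_1,v_3,v_4] + [v_1,v_2,v_4] − [v_1,v_2,v_3].
As a 10×5 matrix over Z this has rank 4, with invariant factors (1,1,1,1).

Now H_k = ker ∂_k / im ∂_{k+1}, so:

  H_0: rank C_0 − rank ∂_1 = 5 − 4 = 1, and the invariant factors of ∂_1 are all 1, so H_0 = Z.
  H_1: rank ker ∂_1 − rank ∂_2 = (10 − 4) − 6 = 0, and the invariant factors of ∂_2 are all 1, so H_1 = 0.
  H_2: rank ker ∂_2 − rank ∂_3 = (10 − 6) − 4 = 0, and the invariant factors of ∂_3 are all 1, so H_2 = 0.
  H_3: rank ker ∂_3 − rank ∂_4 = (5 − 4) − 0 = 1, and there is no ∂_4, so H_3 = Z.

As a check, the Euler characteristic is 5 − 10 + 10 − 5 = 0, which agrees with 1 − 0 + 0 − 1 = 0.

Hence the Betti numbers are b_0 = 1, b_1 = 0, b_2 = 0, b_3 = 1.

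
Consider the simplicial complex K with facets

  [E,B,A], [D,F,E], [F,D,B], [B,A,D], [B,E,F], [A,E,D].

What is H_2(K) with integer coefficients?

H_2 ≅ Z.

Fix the vertex order A < B < D < E < F and write every simplex with vertices in increasing order. Then dim K = 2 and the simplices of K are:

  0-simplices (5): A, B, D, E, F
  1-simplices (9): AB, AD, AE, BD, BE, BF, DE, DF, EF
  2-simplices (6): ABD, ABE, ADE, BDF, BEF, DEF

Hence C_0 ≅ Z^5, C_1 ≅ Z^9, C_2 ≅ Z^6.

Boundary ∂_1: C_1 → C_0 sends each edge [p,q] (with p < q) to q − p. For instance
  ∂DF = F − D.
As a 5×9 matrix over Z this has rank 4, with invariant factors (1,1,1,1).

∂_2: C_2 → C_1 sends each 2-simplex [p,q,r] to [q,r] − [p,r] + [p,q]. For instance
  ∂ADE = DE − AE + AD,
  ∂ABD = BD − AD + AB.
As a 9×6 matrix over Z this has rank 5, with invariant factors (1,1,1,1,1).

Now H_k = ker ∂_k / im ∂_{k+1}, so:

  H_2: rank ker ∂_2 − rank ∂_3 = (6 − 5) − 0 = 1, and there is no ∂_3, so H_2 = Z.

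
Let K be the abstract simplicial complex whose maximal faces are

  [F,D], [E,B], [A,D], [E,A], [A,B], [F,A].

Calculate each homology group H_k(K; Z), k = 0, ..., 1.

H_0 = Z,  H_1 = Z^2.

Fix the vertex order A < B < D < E < F and write every simplex with vertices in increasing order. Then dim K = 1 and the simplices of K are:

  0-simplices (5): A, B, D, E, F
  1-simplices (6): AB, AD, AE, AF, BE, DF

so the chain groups are C_0 ≅ Z^5, C_1 ≅ Z^6.

Boundary ∂_1: C_1 → C_0 sends each edge [p,q] (with p < q) to q − p.
This gives a 5×6 integer matrix of rank 4; reducing to Smith normal form yields diagonal entries (1,1,1,1).

Now H_k = ker ∂_k / im ∂_{k+1}, so:

  H_0: rank C_0 − rank ∂_1 = 5 − 4 = 1, and the invariant factors of ∂_1 are all 1, so H_0 = Z.
  H_1: rank ker ∂_1 − rank ∂_2 = (6 − 4) − 0 = 2, and there is no ∂_2, so H_1 = Z^2.

(K is a triangulation of a wedge of 2 circles.)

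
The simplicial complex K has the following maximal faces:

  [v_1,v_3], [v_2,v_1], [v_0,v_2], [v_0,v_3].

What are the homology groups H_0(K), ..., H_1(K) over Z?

H_0 = Z,  H_1 = Z.

Fix the vertex order v_0 < v_1 < v_2 < v_3 and write every simplex with vertices in increasing order. Then dim K = 1 and the simplices of K are:

  0-simplices (4): [v_0], [v_1], [v_2], [v_3]
  1-simplices (4): [v_0,v_2], [v_0,v_3], [v_1,v_2], [v_1,v_3]

so the chain groups are C_0 ≅ Z^4, C_1 ≅ Z^4.

The boundary map ∂_1: C_1 → C_0 is given by ∂[p,q] = [q] − [p]. For instance
  ∂[v_0,v_3] = [v_3] − [v_0].
This gives a 4×4 integer matrix of rank 3; reducing to Smith normal form yields diagonal entries (1,1,1).

Reading off H_k = ker ∂_k / im ∂_{k+1}:

  H_0: rank C_0 − rank ∂_1 = 4 − 3 = 1, and the invariant factors of ∂_1 are all 1, so H_0 ≅ Z.
  H_1: rank ker ∂_1 − rank ∂_2 = (4 − 3) − 0 = 1, and there is no ∂_2, so H_1 ≅ Z.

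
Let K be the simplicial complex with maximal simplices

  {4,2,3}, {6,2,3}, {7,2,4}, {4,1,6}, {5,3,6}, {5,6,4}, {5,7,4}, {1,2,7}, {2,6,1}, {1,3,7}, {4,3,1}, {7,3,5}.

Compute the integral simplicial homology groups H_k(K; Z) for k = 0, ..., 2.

H_0 = Z,  H_1 = Z/2,  H_2 = 0.

Order the vertices as 1 < 2 < 3 < 4 < 5 < 6 < 7. Listing each simplex with vertices in this order, K has dimension 2 with simplices:

  0-simplices (7): [1], [2], [3], [4], [5], [6], [7]
  1-simplices (18): [1,2], [1,3], [1,4], [1,6], [1,7], [2,3], [2,4], [2,6], [2,7], [3,4], [3,5], [3,6], [3,7], [4,5], [4,6], [4,7], [5,6], [5,7]
  2-simplices (12): [1,2,6], [1,2,7], [1,3,4], [1,3,7], [1,4,6], [2,3,4], [2,3,6], [2,4,7], [3,5,6], [3,5,7], [4,5,6], [4,5,7]

Hence C_0 ≅ Z^7, C_1 ≅ Z^18, C_2 ≅ Z^12.

The boundary map ∂_1: C_1 → C_0 sends each edge [p,q] (with p < q) to q − p. For instance
  ∂[4,5] = [5] − [4].
The 7×18 boundary matrix has rank 6 and Smith normal form diag(1,1,1,1,1,1).

Boundary ∂_2: C_2 → C_1 maps a triangle to the signed sum of its edges. For instance
  ∂[3,5,7] = [5,7] − [3,7] + [3,5],
  ∂[4,5,6] = [5,6] − [4,6] + [4,5].
As a 18×12 matrix over Z this has rank 12, with invariant factors (1,1,1,1,1,1,1,1,1,1,1,2).

Now H_k = ker ∂_k / im ∂_{k+1}, so:

  H_0: rank C_0 − rank ∂_1 = 7 − 6 = 1, and the invariant factors of ∂_1 are all 1, so H_0 ≅ Z.
  H_1: rank ker ∂_1 − rank ∂_2 = (18 − 6) − 12 = 0, and ∂_2 has invariant factor 2 > 1, so H_1 ≅ Z/2.
  H_2: rank ker ∂_2 − rank ∂_3 = (12 − 12) − 0 = 0, and there is no ∂_3, so H_2 ≅ 0.

As a check, the Euler characteristic is 7 − 18 + 12 = 1, which agrees with 1 − 0 + 0 = 1.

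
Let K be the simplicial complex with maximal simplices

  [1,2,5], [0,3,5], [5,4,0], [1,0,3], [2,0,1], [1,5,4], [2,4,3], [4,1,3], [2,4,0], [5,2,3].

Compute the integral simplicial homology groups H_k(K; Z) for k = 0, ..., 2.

We work with the vertex ordering 0 < 1 < 2 < 3 < 4 < 5. The simplices of K, each written with vertices in increasing order, are:

  0-simplices (6): [0], [1], [2], [3], [4], [5]
  1-simplices (15): [0,1], [0,2], [0,3], [0,4], [0,5], [1,2], [1,3], [1,4], [1,5], [2,3], [2,4], [2,5], [3,4], [3,5], [4,5]
  2-simplices (10): [0,1,2], [0,1,3], [0,2,4], [0,3,5], [0,4,5], [1,2,5], [1,3,4], [1,4,5], [2,3,4], [2,3,5]

so the chain groups are C_0 ≅ Z^6, C_1 ≅ Z^15, C_2 ≅ Z^10.

∂_1: C_1 → C_0 sends each edge [p,q] (with p < q) to q − p.
As a 6×15 matrix over Z this has rank 5, with invariant factors (1,1,1,1,1).

Boundary ∂_2: C_2 → C_1 acts by ∂[p,q,r] = [q,r] − [p,r] + [p,q]. For instance
  ∂[0,3,5] = [3,5] − [0,5] + [0,3],
  ∂[1,2,5] = [2,5] − [1,5] + [1,2].
The resulting 15×10 matrix has rank 10, and its Smith normal form has invariant factors (1,1,1,1,1,1,1,1,1,2).

Reading off H_k = ker ∂_k / im ∂_{k+1}:

  H_0: rank C_0 − rank ∂_1 = 6 − 5 = 1, and the invariant factors of ∂_1 are all 1, so H_0 ≅ Z.
  H_1: rank ker ∂_1 − rank ∂_2 = (15 − 5) − 10 = 0, and ∂_2 has invariant factor 2 > 1, so H_1 ≅ Z/2Z.
  H_2: rank ker ∂_2 − rank ∂_3 = (10 − 10) − 0 = 0, and there is no ∂_3, so H_2 ≅ 0.

As a check, the Euler characteristic is 6 − 15 + 10 = 1, which agrees with 1 − 0 + 0 = 1.
(K is a triangulation of the real projective plane RP^2.)

H_0 = Z,  H_1 = Z/2Z,  H_2 = 0.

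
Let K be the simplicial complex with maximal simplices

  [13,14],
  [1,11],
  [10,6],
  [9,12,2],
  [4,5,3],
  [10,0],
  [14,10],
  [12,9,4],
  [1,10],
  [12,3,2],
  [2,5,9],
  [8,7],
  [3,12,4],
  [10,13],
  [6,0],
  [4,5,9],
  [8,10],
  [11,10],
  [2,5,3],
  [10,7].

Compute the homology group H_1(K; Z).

We work with the vertex ordering 0 < 1 < 2 < 3 < 4 < 5 < 6 < 7 < 8 < 9 < 10 < 11 < 12 < 13 < 14. The simplices of K, each written with vertices in increasing order, are:

  0-simplices (15): [0], [1], [2], [3], [4], [5], [6], [7], [8], [9], [10], [11], [12], [13], [14]
  1-simplices (24): (24 of them)
  2-simplices (8): [2,3,5], [2,3,12], [2,5,9], [2,9,12], [3,4,5], [3,4,12], [4,5,9], [4,9,12]

so the chain groups are C_0 ≅ Z^15, C_1 ≅ Z^24, C_2 ≅ Z^8.

The boundary map ∂_1: C_1 → C_0 maps an edge to its endpoints' difference, ∂[p,q] = q − p.
As a 15×24 matrix over Z this has rank 13, with invariant factors (1,1,1,1,1,1,1,1,1,1,1,1,1).

The boundary map ∂_2: C_2 → C_1 maps a triangle to the signed sum of its edges. For instance
  ∂[2,5,9] = [5,9] − [2,9] + [2,5],
  ∂[3,4,12] = [4,12] − [3,12] + [3,4].
As a 24×8 matrix over Z this has rank 7, with invariant factors (1,1,1,1,1,1,1).

Reading off H_k = ker ∂_k / im ∂_{k+1}:

  H_1: rank ker ∂_1 − rank ∂_2 = (24 − 13) − 7 = 4, and the invariant factors of ∂_2 are all 1, so H_1 ≅ Z^4.

H_1 = Z^4.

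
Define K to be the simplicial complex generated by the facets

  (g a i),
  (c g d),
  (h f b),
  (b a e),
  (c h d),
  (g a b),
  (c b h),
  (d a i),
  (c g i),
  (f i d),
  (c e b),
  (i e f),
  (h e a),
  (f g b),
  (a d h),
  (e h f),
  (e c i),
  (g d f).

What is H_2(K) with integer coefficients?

H_2 ≅ 0.

We work with the vertex ordering a < b < c < d < e < f < g < h < i. The simplices of K, each written with vertices in increasing order, are:

  0-simplices (9): a, b, c, d, e, f, g, h, i
  1-simplices (27): ab, ad, ae, ag, ah, ai, bc, be, bf, bg, bh, cd, ce, cg, ch, ci, df, dg, dh, di, ef, eh, ei, fg, fh, fi, gi
  2-simplices (18): abe, abg, adh, adi, aeh, agi, bce, bch, bfg, bfh, cdg, cdh, cei, cgi, dfg, dfi, efh, efi

so the chain groups are C_0 ≅ Z^9, C_1 ≅ Z^27, C_2 ≅ Z^18.

∂_1: C_1 → C_0 is given by ∂[p,q] = [q] − [p]. For instance
  ∂ab = b − a.
This gives a 9×27 integer matrix of rank 8; reducing to Smith normal form yields diagonal entries (1,1,1,1,1,1,1,1).

∂_2: C_2 → C_1 sends each 2-simplex [p,q,r] to [q,r] − [p,r] + [p,q]. For instance
  ∂agi = gi − ai + ag,
  ∂abg = bg − ag + ab.
This gives a 27×18 integer matrix of rank 18; reducing to Smith normal form yields diagonal entries (1,1,1,1,1,1,1,1,1,1,1,1,1,1,1,1,1,2).

Reading off H_k = ker ∂_k / im ∂_{k+1}:

  H_2: rank ker ∂_2 − rank ∂_3 = (18 − 18) − 0 = 0, and there is no ∂_3, so H_2 ≅ 0.

(K is a triangulation of the Klein bottle.)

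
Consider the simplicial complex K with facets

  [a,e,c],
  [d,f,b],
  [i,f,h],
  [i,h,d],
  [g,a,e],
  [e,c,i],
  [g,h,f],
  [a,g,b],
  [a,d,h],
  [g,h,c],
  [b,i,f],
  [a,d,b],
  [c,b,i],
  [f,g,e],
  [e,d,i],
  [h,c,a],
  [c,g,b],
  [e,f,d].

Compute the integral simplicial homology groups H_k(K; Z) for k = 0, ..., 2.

We work with the vertex ordering a < b < c < d < e < f < g < h < i. The simplices of K, each written with vertices in increasing order, are:

  0-simplices (9): a, b, c, d, e, f, g, h, i
  1-simplices (27): ab, ac, ad, ae, ag, ah, bc, bd, bf, bg, bi, ce, cg, ch, ci, de, df, dh, di, ef, eg, ei, fg, fh, fi, gh, hi
  2-simplices (18): abd, abg, ace, ach, adh, aeg, bcg, bci, bdf, bfi, cei, cgh, def, dei, dhi, efg, fgh, fhi

so the chain groups are C_0 ≅ Z^9, C_1 ≅ Z^27, C_2 ≅ Z^18.

Boundary ∂_1: C_1 → C_0 sends each edge [p,q] (with p < q) to q − p.
The resulting 9×27 matrix has rank 8, and its Smith normal form has invariant factors (1,1,1,1,1,1,1,1).

∂_2: C_2 → C_1 maps a triangle to the signed sum of its edges. For instance
  ∂ace = ce − ae + ac,
  ∂dei = ei − di + de.
This gives a 27×18 integer matrix of rank 18; reducing to Smith normal form yields diagonal entries (1,1,1,1,1,1,1,1,1,1,1,1,1,1,1,1,1,2).

Reading off H_k = ker ∂_k / im ∂_{k+1}:

  H_0: rank C_0 − rank ∂_1 = 9 − 8 = 1, and the invariant factors of ∂_1 are all 1, so H_0 = Z.
  H_1: rank ker ∂_1 − rank ∂_2 = (27 − 8) − 18 = 1, and ∂_2 has invariant factor 2 > 1, so H_1 = Z ⊕ Z/2Z.
  H_2: rank ker ∂_2 − rank ∂_3 = (18 − 18) − 0 = 0, and there is no ∂_3, so H_2 = 0.

H_0 ≅ Z,  H_1 ≅ Z ⊕ Z/2Z,  H_2 = 0.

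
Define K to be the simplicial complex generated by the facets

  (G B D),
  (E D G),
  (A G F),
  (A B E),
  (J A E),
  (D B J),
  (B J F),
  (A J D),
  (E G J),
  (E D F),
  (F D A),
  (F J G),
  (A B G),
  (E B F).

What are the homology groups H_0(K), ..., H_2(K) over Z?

Fix the vertex order A < B < D < E < F < G < J and write every simplex with vertices in increasing order. Then dim K = 2 and the simplices of K are:

  0-simplices (7): A, B, D, E, F, G, J
  1-simplices (21): AB, AD, AE, AF, AG, AJ, BD, BE, BF, BG, BJ, DE, DF, DG, DJ, EF, EG, EJ, FG, FJ, GJ
  2-simplices (14): ABE, ABG, ADF, ADJ, AEJ, AFG, BDG, BDJ, BEF, BFJ, DEF, DEG, EGJ, FGJ

so the chain groups are C_0 ≅ Z^7, C_1 ≅ Z^21, C_2 ≅ Z^14.

Boundary ∂_1: C_1 → C_0 sends each edge [p,q] (with p < q) to q − p. For instance
  ∂BD = D − B.
As a 7×21 matrix over Z this has rank 6, with invariant factors (1,1,1,1,1,1).

The boundary map ∂_2: C_2 → C_1 sends each 2-simplex [p,q,r] to [q,r] − [p,r] + [p,q]. For instance
  ∂BEF = EF − BF + BE,
  ∂ADF = DF − AF + AD.
The resulting 21×14 matrix has rank 13, and its Smith normal form has invariant factors (1,1,1,1,1,1,1,1,1,1,1,1,1).

Reading off H_k = ker ∂_k / im ∂_{k+1}:

  H_0: rank C_0 − rank ∂_1 = 7 − 6 = 1, and the invariant factors of ∂_1 are all 1, so H_0 ≅ Z.
  H_1: rank ker ∂_1 − rank ∂_2 = (21 − 6) − 13 = 2, and the invariant factors of ∂_2 are all 1, so H_1 ≅ Z^2.
  H_2: rank ker ∂_2 − rank ∂_3 = (14 − 13) − 0 = 1, and there is no ∂_3, so H_2 ≅ Z.

H_0 = Z,  H_1 = Z^2,  H_2 = Z.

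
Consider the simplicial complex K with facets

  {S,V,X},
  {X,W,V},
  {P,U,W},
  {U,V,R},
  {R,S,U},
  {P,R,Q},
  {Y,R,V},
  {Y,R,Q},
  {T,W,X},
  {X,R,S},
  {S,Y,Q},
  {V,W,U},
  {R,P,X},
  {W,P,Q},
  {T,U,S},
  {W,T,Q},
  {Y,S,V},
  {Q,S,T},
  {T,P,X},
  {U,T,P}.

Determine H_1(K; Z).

H_1 = Z ⊕ Z/2.

Order the vertices as P < Q < R < S < T < U < V < W < X < Y. Listing each simplex with vertices in this order, K has dimension 2 with simplices:

  0-simplices (10): P, Q, R, S, T, U, V, W, X, Y
  1-simplices (30): PQ, PR, PT, PU, PW, PX, QR, QS, QT, QW, QY, RS, RU, RV, RX, RY, ST, SU, SV, SX, SY, TU, TW, TX, UV, UW, VW, VX, VY, WX
  2-simplices (20): PQR, PQW, PRX, PTU, PTX, PUW, QRY, QST, QSY, QTW, RSU, RSX, RUV, RVY, STU, SVX, SVY, TWX, UVW, VWX

Hence C_0 ≅ Z^10, C_1 ≅ Z^30, C_2 ≅ Z^20.

Boundary ∂_1: C_1 → C_0 maps an edge to its endpoints' difference, ∂[p,q] = q − p.
The resulting 10×30 matrix has rank 9, and its Smith normal form has invariant factors (1,1,1,1,1,1,1,1,1).

The boundary map ∂_2: C_2 → C_1 sends each 2-simplex [p,q,r] to [q,r] − [p,r] + [p,q]. For instance
  ∂RVY = VY − RY + RV,
  ∂RSX = SX − RX + RS.
As a 30×20 matrix over Z this has rank 20, with invariant factors (1,1,1,1,1,1,1,1,1,1,1,1,1,1,1,1,1,1,1,2).

Reading off H_k = ker ∂_k / im ∂_{k+1}:

  H_1: rank ker ∂_1 − rank ∂_2 = (30 − 9) − 20 = 1, and ∂_2 has invariant factor 2 > 1, so H_1 ≅ Z ⊕ Z/2.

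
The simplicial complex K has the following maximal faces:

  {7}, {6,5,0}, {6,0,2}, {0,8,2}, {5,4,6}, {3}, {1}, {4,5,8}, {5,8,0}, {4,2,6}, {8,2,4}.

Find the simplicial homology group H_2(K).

H_2 = Z.

K has 9 vertices, 12 edges, 8 triangles.
rank ∂_2 = 7, rank ∂_3 = 0 ⇒ b_2 = 8 − 7 − 0 = 1. So H_2 ≅ Z.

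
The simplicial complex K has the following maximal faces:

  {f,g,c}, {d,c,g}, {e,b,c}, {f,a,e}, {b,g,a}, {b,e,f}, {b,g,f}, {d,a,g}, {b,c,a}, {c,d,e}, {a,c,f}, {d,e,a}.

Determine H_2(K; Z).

Fix the vertex order a < b < c < d < e < f < g and write every simplex with vertices in increasing order. Then dim K = 2 and the simplices of K are:

  0-simplices (7): a, b, c, d, e, f, g
  1-simplices (18): ab, ac, ad, ae, af, ag, bc, be, bf, bg, cd, ce, cf, cg, de, dg, ef, fg
  2-simplices (12): abc, abg, acf, ade, adg, aef, bce, bef, bfg, cde, cdg, cfg

so the chain groups are C_0 ≅ Z^7, C_1 ≅ Z^18, C_2 ≅ Z^12.

Boundary ∂_1: C_1 → C_0 sends each edge [p,q] (with p < q) to q − p.
As a 7×18 matrix over Z this has rank 6, with invariant factors (1,1,1,1,1,1).

Boundary ∂_2: C_2 → C_1 sends each 2-simplex [p,q,r] to [q,r] − [p,r] + [p,q]. For instance
  ∂aef = ef − af + ae,
  ∂abc = bc − ac + ab.
This gives a 18×12 integer matrix of rank 12; reducing to Smith normal form yields diagonal entries (1,1,1,1,1,1,1,1,1,1,1,2).

Computing H_k = (kernel of ∂_k) / (image of ∂_{k+1}):

  H_2: rank ker ∂_2 − rank ∂_3 = (12 − 12) − 0 = 0, and there is no ∂_3, so H_2 ≅ 0.

H_2 ≅ 0.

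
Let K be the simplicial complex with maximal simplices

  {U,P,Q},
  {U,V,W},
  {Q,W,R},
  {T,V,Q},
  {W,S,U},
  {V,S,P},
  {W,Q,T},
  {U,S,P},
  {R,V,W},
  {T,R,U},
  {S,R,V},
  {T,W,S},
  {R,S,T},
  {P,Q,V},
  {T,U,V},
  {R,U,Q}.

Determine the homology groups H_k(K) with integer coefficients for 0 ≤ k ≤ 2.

We work with the vertex ordering P < Q < R < S < T < U < V < W. The simplices of K, each written with vertices in increasing order, are:

  0-simplices (8): P, Q, R, S, T, U, V, W
  1-simplices (24): PQ, PS, PU, PV, QR, QT, QU, QV, QW, RS, RT, RU, RV, RW, ST, SU, SV, SW, TU, TV, TW, UV, UW, VW
  2-simplices (16): PQU, PQV, PSU, PSV, QRU, QRW, QTV, QTW, RST, RSV, RTU, RVW, STW, SUW, TUV, UVW

so the chain groups are C_0 ≅ Z^8, C_1 ≅ Z^24, C_2 ≅ Z^16.

∂_1: C_1 → C_0 sends each edge [p,q] (with p < q) to q − p. For instance
  ∂UW = W − U.
The resulting 8×24 matrix has rank 7, and its Smith normal form has invariant factors (1,1,1,1,1,1,1).

∂_2: C_2 → C_1 maps a triangle to the signed sum of its edges. For instance
  ∂UVW = VW − UW + UV,
  ∂PSV = SV − PV + PS.
This gives a 24×16 integer matrix of rank 15; reducing to Smith normal form yields diagonal entries (1,1,1,1,1,1,1,1,1,1,1,1,1,1,1).

Now H_k = ker ∂_k / im ∂_{k+1}, so:

  H_0: rank C_0 − rank ∂_1 = 8 − 7 = 1, and the invariant factors of ∂_1 are all 1, so H_0 = Z.
  H_1: rank ker ∂_1 − rank ∂_2 = (24 − 7) − 15 = 2, and the invariant factors of ∂_2 are all 1, so H_1 = Z^2.
  H_2: rank ker ∂_2 − rank ∂_3 = (16 − 15) − 0 = 1, and there is no ∂_3, so H_2 = Z.

As a check, the Euler characteristic is 8 − 24 + 16 = 0, which agrees with 1 − 2 + 1 = 0.

H_0 ≅ Z,  H_1 ≅ Z^2,  H_2 ≅ Z.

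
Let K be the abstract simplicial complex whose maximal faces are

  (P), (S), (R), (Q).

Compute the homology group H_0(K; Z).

We work with the vertex ordering P < Q < R < S. The simplices of K, each written with vertices in increasing order, are:

  0-simplices (4): P, Q, R, S

giving chain groups C_0 ≅ Z^4.

Reading off H_k = ker ∂_k / im ∂_{k+1}:

  H_0: rank C_0 − rank ∂_1 = 4 − 0 = 4, and there is no ∂_1, so H_0 ≅ Z^4.

H_0 ≅ Z^4.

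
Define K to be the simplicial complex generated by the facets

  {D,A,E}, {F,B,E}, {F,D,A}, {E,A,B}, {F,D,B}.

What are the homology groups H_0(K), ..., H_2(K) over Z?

H_0 ≅ Z,  H_1 ≅ Z,  H_2 = 0.

We work with the vertex ordering A < B < D < E < F. The simplices of K, each written with vertices in increasing order, are:

  0-simplices (5): A, B, D, E, F
  1-simplices (10): AB, AD, AE, AF, BD, BE, BF, DE, DF, EF
  2-simplices (5): ABE, ADE, ADF, BDF, BEF

so the chain groups are C_0 ≅ Z^5, C_1 ≅ Z^10, C_2 ≅ Z^5.

Boundary ∂_1: C_1 → C_0 is given by ∂[p,q] = [q] − [p].
The 5×10 boundary matrix has rank 4 and Smith normal form diag(1,1,1,1).

Boundary ∂_2: C_2 → C_1 maps a triangle to the signed sum of its edges. For instance
  ∂BDF = DF − BF + BD,
  ∂BEF = EF − BF + BE.
As a 10×5 matrix over Z this has rank 5, with invariant factors (1,1,1,1,1).

Reading off H_k = ker ∂_k / im ∂_{k+1}:

  H_0: rank C_0 − rank ∂_1 = 5 − 4 = 1, and the invariant factors of ∂_1 are all 1, so H_0 ≅ Z.
  H_1: rank ker ∂_1 − rank ∂_2 = (10 − 4) − 5 = 1, and the invariant factors of ∂_2 are all 1, so H_1 ≅ Z.
  H_2: rank ker ∂_2 − rank ∂_3 = (5 − 5) − 0 = 0, and there is no ∂_3, so H_2 ≅ 0.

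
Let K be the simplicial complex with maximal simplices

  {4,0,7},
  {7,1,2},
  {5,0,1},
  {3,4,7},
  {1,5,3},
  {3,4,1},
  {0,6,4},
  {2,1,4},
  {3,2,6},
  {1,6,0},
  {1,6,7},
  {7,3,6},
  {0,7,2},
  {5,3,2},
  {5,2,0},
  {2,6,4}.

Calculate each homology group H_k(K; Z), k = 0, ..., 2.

H_0 = Z,  H_1 = Z^2,  H_2 = Z.

K has 8 vertices, 24 edges, 16 triangles.
rank ∂_0 = 0, rank ∂_1 = 7 ⇒ b_0 = 8 − 0 − 7 = 1; all invariant factors of ∂_1 are 1 so no torsion. So H_0 = Z.
rank ∂_1 = 7, rank ∂_2 = 15 ⇒ b_1 = 24 − 7 − 15 = 2; all invariant factors of ∂_2 are 1 so no torsion. So H_1 = Z^2.
rank ∂_2 = 15, rank ∂_3 = 0 ⇒ b_2 = 16 − 15 − 0 = 1. So H_2 = Z.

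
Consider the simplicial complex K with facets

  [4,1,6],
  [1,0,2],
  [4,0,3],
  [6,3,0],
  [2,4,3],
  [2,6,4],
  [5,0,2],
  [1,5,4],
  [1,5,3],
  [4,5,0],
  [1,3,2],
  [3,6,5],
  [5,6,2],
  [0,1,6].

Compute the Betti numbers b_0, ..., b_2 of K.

K has 7 vertices, 21 edges, 14 triangles.
rank ∂_0 = 0, rank ∂_1 = 6 ⇒ b_0 = 7 − 0 − 6 = 1; all invariant factors of ∂_1 are 1 so no torsion. So H_0 ≅ Z.
rank ∂_1 = 6, rank ∂_2 = 13 ⇒ b_1 = 21 − 6 − 13 = 2; all invariant factors of ∂_2 are 1 so no torsion. So H_1 ≅ Z^2.
rank ∂_2 = 13, rank ∂_3 = 0 ⇒ b_2 = 14 − 13 − 0 = 1. So H_2 ≅ Z.

b_0 = 1, b_1 = 2, b_2 = 1.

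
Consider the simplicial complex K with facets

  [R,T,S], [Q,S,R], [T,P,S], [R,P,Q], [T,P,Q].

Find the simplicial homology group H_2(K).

H_2 = 0.

Order the vertices as P < Q < R < S < T. Listing each simplex with vertices in this order, K has dimension 2 with simplices:

  0-simplices (5): P, Q, R, S, T
  1-simplices (10): PQ, PR, PS, PT, QR, QS, QT, RS, RT, ST
  2-simplices (5): PQR, PQT, PST, QRS, RST

giving chain groups C_0 ≅ Z^5, C_1 ≅ Z^10, C_2 ≅ Z^5.

The boundary map ∂_1: C_1 → C_0 is given by ∂[p,q] = [q] − [p].
As a 5×10 matrix over Z this has rank 4, with invariant factors (1,1,1,1).

Boundary ∂_2: C_2 → C_1 sends each 2-simplex [p,q,r] to [q,r] − [p,r] + [p,q]. For instance
  ∂QRS = RS − QS + QR,
  ∂RST = ST − RT + RS.
This gives a 10×5 integer matrix of rank 5; reducing to Smith normal form yields diagonal entries (1,1,1,1,1).

Computing H_k = (kernel of ∂_k) / (image of ∂_{k+1}):

  H_2: rank ker ∂_2 − rank ∂_3 = (5 − 5) − 0 = 0, and there is no ∂_3, so H_2 = 0.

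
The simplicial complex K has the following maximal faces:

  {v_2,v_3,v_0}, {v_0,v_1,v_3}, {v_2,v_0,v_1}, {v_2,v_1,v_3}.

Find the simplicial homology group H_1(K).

H_1 ≅ 0.

Fix the vertex order v_0 < v_1 < v_2 < v_3 and write every simplex with vertices in increasing order. Then dim K = 2 and the simplices of K are:

  0-simplices (4): [v_0], [v_1], [v_2], [v_3]
  1-simplices (6): [v_0,v_1], [v_0,v_2], [v_0,v_3], [v_1,v_2], [v_1,v_3], [v_2,v_3]
  2-simplices (4): [v_0,v_1,v_2], [v_0,v_1,v_3], [v_0,v_2,v_3], [v_1,v_2,v_3]

giving chain groups C_0 ≅ Z^4, C_1 ≅ Z^6, C_2 ≅ Z^4.

Boundary ∂_1: C_1 → C_0 is given by ∂[p,q] = [q] − [p]. For instance
  ∂[v_0,v_2] = [v_2] − [v_0].
The 4×6 boundary matrix has rank 3 and Smith normal form diag(1,1,1).

Boundary ∂_2: C_2 → C_1 acts by ∂[p,q,r] = [q,r] − [p,r] + [p,q]. For instance
  ∂[v_1,v_2,v_3] = [v_2,v_3] − [v_1,v_3] + [v_1,v_2],
  ∂[v_0,v_2,v_3] = [v_2,v_3] − [v_0,v_3] + [v_0,v_2].
As a 6×4 matrix over Z this has rank 3, with invariant factors (1,1,1).

From H_k ≅ ker(∂_k) / im(∂_{k+1}) we obtain:

  H_1: rank ker ∂_1 − rank ∂_2 = (6 − 3) − 3 = 0, and the invariant factors of ∂_2 are all 1, so H_1 = 0.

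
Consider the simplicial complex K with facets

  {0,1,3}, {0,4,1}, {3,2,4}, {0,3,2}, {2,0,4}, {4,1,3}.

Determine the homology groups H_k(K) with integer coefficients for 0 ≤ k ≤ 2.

K has 5 vertices, 9 edges, 6 triangles.
rank ∂_0 = 0, rank ∂_1 = 4 ⇒ b_0 = 5 − 0 − 4 = 1; all invariant factors of ∂_1 are 1 so no torsion. So H_0 ≅ Z.
rank ∂_1 = 4, rank ∂_2 = 5 ⇒ b_1 = 9 − 4 − 5 = 0; all invariant factors of ∂_2 are 1 so no torsion. So H_1 ≅ 0.
rank ∂_2 = 5, rank ∂_3 = 0 ⇒ b_2 = 6 − 5 − 0 = 1. So H_2 ≅ Z.

H_0 ≅ Z,  H_1 = 0,  H_2 ≅ Z.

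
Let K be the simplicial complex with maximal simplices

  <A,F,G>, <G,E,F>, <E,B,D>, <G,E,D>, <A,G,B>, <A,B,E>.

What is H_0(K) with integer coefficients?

K has 6 vertices, 12 edges, 6 triangles.
rank ∂_0 = 0, rank ∂_1 = 5 ⇒ b_0 = 6 − 0 − 5 = 1; all invariant factors of ∂_1 are 1 so no torsion. So H_0 = Z.

H_0 ≅ Z.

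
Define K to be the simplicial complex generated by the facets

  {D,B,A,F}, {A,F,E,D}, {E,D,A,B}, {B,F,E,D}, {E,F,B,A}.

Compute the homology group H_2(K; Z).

H_2 ≅ 0.

We work with the vertex ordering A < B < D < E < F. The simplices of K, each written with vertices in increasing order, are:

  0-simplices (5): A, B, D, E, F
  1-simplices (10): AB, AD, AE, AF, BD, BE, BF, DE, DF, EF
  2-simplices (10): ABD, ABE, ABF, ADE, ADF, AEF, BDE, BDF, BEF, DEF
  3-simplices (5): ABDE, ABDF, ABEF, ADEF, BDEF

giving chain groups C_0 ≅ Z^5, C_1 ≅ Z^10, C_2 ≅ Z^10, C_3 ≅ Z^5.

The boundary map ∂_1: C_1 → C_0 sends each edge [p,q] (with p < q) to q − p. For instance
  ∂AF = F − A.
As a 5×10 matrix over Z this has rank 4, with invariant factors (1,1,1,1).

∂_2: C_2 → C_1 acts by ∂[p,q,r] = [q,r] − [p,r] + [p,q]. For instance
  ∂DEF = EF − DF + DE,
  ∂ADE = DE − AE + AD.
The resulting 10×10 matrix has rank 6, and its Smith normal form has invariant factors (1,1,1,1,1,1).

The boundary map ∂_3: C_3 → C_2 sends each 3-simplex σ to the alternating sum Σ_i (−1)^i (σ with its i-th vertex removed). For instance
  ∂ABDE = BDE − ADE + ABE − ABD,
  ∂ABEF = BEF − AEF + ABF − ABE.
The resulting 10×5 matrix has rank 4, and its Smith normal form has invariant factors (1,1,1,1).

Reading off H_k = ker ∂_k / im ∂_{k+1}:

  H_2: rank ker ∂_2 − rank ∂_3 = (10 − 6) − 4 = 0, and the invariant factors of ∂_3 are all 1, so H_2 = 0.

(K is a triangulation of the 3-sphere S^3.)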